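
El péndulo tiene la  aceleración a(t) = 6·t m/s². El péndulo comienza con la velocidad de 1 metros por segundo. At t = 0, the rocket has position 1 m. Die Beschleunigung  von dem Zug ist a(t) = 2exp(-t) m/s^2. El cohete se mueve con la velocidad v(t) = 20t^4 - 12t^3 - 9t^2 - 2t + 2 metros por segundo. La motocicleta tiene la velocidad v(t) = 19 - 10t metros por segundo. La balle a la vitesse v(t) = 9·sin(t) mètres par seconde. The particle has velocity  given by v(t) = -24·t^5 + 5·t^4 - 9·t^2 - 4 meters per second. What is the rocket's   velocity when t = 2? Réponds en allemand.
Aus der Gleichung für die Geschwindigkeit v(t) = 20·t^4 - 12·t^3 - 9·t^2 - 2·t + 2, setzen wir t = 2 ein und erhalten v = 186.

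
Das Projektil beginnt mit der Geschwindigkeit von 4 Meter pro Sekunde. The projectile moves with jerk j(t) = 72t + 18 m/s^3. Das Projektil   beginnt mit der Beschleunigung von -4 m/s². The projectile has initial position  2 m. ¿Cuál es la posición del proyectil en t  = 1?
Debemos encontrar la integral de nuestra ecuación de la sacudida j(t) = 72·t + 18 3 veces. La integral de la sacudida, con a(0) = -4, da la aceleración: a(t) = 36·t^2 + 18·t - 4. La antiderivada de la aceleración es la velocidad. Usando v(0) = 4, obtenemos v(t) = 12·t^3 + 9·t^2 - 4·t + 4. La antiderivada de la velocidad es la posición. Usando x(0) = 2, obtenemos x(t) = 3·t^4 + 3·t^3 - 2·t^2 + 4·t + 2. Tenemos la posición x(t) = 3·t^4 + 3·t^3 - 2·t^2 + 4·t + 2. Sustituyendo t = 1: x(1) = 10.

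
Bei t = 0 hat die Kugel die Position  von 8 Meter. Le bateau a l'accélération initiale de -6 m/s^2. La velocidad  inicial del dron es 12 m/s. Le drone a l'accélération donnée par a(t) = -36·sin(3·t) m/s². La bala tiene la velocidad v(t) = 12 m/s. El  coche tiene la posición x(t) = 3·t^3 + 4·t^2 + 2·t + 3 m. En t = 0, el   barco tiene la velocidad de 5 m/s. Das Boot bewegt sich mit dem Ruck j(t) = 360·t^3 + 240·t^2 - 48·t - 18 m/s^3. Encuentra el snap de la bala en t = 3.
Partiendo de la velocidad v(t) = 12, tomamos 3 derivadas. La derivada de la velocidad da la aceleración: a(t) = 0. La derivada de la aceleración da la sacudida: j(t) = 0. Derivando la sacudida, obtenemos el snap: s(t) = 0. De la ecuación del snap s(t) = 0, sustituimos t = 3 para obtener s = 0.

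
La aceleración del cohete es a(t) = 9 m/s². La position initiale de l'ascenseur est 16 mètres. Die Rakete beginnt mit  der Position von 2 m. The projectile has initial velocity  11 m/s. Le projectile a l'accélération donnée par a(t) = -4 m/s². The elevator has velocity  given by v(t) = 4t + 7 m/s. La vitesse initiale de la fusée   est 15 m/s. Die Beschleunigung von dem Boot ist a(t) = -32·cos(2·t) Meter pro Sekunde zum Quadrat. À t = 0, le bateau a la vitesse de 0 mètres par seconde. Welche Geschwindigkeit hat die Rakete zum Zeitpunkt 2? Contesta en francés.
Pour résoudre ceci, nous devons prendre 1 primitive de notre équation de l'accélération a(t) = 9. En intégrant l'accélération et en utilisant la condition initiale v(0) = 15, nous obtenons v(t) = 9·t + 15. En utilisant v(t) = 9·t + 15 et en substituant t = 2, nous trouvons v = 33.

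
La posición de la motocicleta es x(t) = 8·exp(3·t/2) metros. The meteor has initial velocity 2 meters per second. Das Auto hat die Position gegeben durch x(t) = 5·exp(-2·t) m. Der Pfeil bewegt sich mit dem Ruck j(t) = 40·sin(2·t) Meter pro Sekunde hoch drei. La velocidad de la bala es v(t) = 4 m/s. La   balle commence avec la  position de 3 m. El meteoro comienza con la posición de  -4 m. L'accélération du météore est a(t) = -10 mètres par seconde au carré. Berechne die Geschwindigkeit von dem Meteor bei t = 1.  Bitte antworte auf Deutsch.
Wir müssen unsere Gleichung für die Beschleunigung a(t) = -10 1-mal integrieren. Durch Integration von der Beschleunigung und Verwendung der Anfangsbedingung v(0) = 2, erhalten wir v(t) = 2 - 10·t. Wir haben die Geschwindigkeit v(t) = 2 - 10·t. Durch Einsetzen von t = 1: v(1) = -8.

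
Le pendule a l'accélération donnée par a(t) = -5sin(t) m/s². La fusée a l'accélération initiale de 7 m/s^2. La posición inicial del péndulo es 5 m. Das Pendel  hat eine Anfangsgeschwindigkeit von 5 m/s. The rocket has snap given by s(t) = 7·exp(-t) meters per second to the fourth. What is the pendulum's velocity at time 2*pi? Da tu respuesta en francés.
Nous devons intégrer notre équation de l'accélération a(t) = -5·sin(t) 1 fois. En intégrant l'accélération et en utilisant la condition initiale v(0) = 5, nous obtenons v(t) = 5·cos(t). De l'équation de la vitesse v(t) = 5·cos(t), nous substituons t = 2*pi pour obtenir v = 5.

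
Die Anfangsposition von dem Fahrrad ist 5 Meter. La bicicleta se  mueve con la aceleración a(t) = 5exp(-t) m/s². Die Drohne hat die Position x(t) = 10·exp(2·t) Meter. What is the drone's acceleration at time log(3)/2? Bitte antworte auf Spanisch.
Para resolver esto, necesitamos tomar 2 derivadas de nuestra ecuación de la posición x(t) = 10·exp(2·t). La derivada de la posición da la velocidad: v(t) = 20·exp(2·t). La derivada de la velocidad da la aceleración: a(t) = 40·exp(2·t). De la ecuación de la aceleración a(t) = 40·exp(2·t), sustituimos t = log(3)/2 para obtener a = 120.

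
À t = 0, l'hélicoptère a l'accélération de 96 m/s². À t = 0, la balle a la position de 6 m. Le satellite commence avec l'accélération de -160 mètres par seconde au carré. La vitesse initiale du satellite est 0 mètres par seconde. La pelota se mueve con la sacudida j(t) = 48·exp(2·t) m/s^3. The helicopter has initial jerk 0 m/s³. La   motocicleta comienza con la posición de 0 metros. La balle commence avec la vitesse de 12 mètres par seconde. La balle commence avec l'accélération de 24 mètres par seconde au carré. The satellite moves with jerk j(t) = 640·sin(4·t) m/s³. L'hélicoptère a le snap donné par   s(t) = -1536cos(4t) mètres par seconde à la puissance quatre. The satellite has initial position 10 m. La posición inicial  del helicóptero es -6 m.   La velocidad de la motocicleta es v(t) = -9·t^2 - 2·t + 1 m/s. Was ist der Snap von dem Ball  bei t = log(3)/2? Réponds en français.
En partant du jerk j(t) = 48·exp(2·t), nous prenons 1 dérivée. En prenant d/dt de j(t), nous trouvons s(t) = 96·exp(2·t). Nous avons le snap s(t) = 96·exp(2·t). En substituant t = log(3)/2: s(log(3)/2) = 288.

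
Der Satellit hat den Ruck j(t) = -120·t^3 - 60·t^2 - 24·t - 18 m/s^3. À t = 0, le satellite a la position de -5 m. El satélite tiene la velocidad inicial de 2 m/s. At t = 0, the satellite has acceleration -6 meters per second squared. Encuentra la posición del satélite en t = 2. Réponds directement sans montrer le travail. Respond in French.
La position à t = 2 est x = -149.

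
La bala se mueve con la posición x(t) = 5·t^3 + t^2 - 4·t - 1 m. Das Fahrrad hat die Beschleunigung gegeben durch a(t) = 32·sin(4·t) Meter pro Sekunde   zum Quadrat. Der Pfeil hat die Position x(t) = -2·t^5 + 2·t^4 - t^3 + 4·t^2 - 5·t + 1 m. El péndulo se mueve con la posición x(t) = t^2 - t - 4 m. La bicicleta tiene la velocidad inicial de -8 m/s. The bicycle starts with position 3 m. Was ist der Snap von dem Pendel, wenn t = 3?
Um dies zu lösen, müssen wir 4 Ableitungen unserer Gleichung für die Position x(t) = t^2 - t - 4 nehmen. Durch Ableiten von der Position erhalten wir die Geschwindigkeit: v(t) = 2·t - 1. Mit d/dt von v(t) finden wir a(t) = 2. Die Ableitung von der Beschleunigung ergibt den Ruck: j(t) = 0. Die Ableitung von dem Ruck ergibt den Snap: s(t) = 0. Wir haben den Snap s(t) = 0. Durch Einsetzen von t = 3: s(3) = 0.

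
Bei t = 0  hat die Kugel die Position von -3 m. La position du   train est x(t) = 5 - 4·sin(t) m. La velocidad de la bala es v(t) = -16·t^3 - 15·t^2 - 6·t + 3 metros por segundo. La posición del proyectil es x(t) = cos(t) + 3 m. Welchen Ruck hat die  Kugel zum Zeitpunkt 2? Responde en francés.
Nous devons dériver notre équation de la vitesse v(t) = -16·t^3 - 15·t^2 - 6·t + 3 2 fois. La dérivée de la vitesse donne l'accélération: a(t) = -48·t^2 - 30·t - 6. La dérivée de l'accélération donne le jerk: j(t) = -96·t - 30. Nous avons le jerk j(t) = -96·t - 30. En substituant t = 2: j(2) = -222.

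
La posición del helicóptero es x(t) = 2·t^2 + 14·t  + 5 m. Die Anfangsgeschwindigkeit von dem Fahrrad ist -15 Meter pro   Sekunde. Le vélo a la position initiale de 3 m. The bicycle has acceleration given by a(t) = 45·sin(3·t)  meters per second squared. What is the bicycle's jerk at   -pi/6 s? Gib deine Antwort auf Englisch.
We must differentiate our acceleration equation a(t) = 45·sin(3·t) 1 time. The derivative of acceleration gives jerk: j(t) = 135·cos(3·t). Using j(t) = 135·cos(3·t) and substituting t = -pi/6, we find j = 0.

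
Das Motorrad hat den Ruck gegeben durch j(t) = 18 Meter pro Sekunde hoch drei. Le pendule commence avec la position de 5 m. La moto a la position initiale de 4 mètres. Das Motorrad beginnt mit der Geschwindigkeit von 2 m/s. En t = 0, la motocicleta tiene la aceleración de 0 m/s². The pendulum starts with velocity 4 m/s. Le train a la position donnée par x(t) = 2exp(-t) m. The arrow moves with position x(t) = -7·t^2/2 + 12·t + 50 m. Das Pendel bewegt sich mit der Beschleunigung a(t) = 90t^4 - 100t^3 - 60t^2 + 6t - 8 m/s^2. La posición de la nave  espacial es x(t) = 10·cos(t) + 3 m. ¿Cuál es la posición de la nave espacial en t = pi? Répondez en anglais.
From the given position equation x(t) = 10·cos(t) + 3, we substitute t = pi to get x = -7.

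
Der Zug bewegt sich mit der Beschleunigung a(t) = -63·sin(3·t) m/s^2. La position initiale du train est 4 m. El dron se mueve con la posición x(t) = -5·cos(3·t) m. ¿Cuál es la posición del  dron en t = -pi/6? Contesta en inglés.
Using x(t) = -5·cos(3·t) and substituting t = -pi/6, we find x = 0.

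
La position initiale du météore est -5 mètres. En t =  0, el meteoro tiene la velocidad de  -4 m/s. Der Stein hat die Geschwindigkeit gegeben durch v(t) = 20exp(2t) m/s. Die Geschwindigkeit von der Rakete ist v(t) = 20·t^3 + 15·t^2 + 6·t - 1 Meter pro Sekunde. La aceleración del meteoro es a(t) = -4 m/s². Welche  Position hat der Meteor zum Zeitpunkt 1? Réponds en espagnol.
Partiendo de la aceleración a(t) = -4, tomamos 2 integrales. Tomando ∫a(t)dt y aplicando v(0) = -4, encontramos v(t) = -4·t - 4. Integrando la velocidad y usando la condición inicial x(0) = -5, obtenemos x(t) = -2·t^2 - 4·t - 5. Usando x(t) = -2·t^2 - 4·t - 5 y sustituyendo t = 1, encontramos x = -11.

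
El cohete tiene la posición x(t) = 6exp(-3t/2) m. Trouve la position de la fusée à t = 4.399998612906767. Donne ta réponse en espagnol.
De la ecuación de la posición x(t) = 6·exp(-3·t/2), sustituimos t = 4.399998612906767 para obtener x = 0.00816222520792072.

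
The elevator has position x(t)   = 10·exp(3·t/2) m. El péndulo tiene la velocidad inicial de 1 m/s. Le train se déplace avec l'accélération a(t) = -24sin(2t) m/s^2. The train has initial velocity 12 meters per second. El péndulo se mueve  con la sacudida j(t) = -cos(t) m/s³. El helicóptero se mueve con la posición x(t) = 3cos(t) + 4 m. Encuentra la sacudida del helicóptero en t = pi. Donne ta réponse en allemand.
Ausgehend von der Position x(t) = 3·cos(t) + 4, nehmen wir 3 Ableitungen. Durch Ableiten von der Position erhalten wir die Geschwindigkeit: v(t) = -3·sin(t). Mit d/dt von v(t) finden wir a(t) = -3·cos(t). Die Ableitung von der Beschleunigung ergibt den Ruck: j(t) = 3·sin(t). Wir haben den Ruck j(t) = 3·sin(t). Durch Einsetzen von t = pi: j(pi) = 0.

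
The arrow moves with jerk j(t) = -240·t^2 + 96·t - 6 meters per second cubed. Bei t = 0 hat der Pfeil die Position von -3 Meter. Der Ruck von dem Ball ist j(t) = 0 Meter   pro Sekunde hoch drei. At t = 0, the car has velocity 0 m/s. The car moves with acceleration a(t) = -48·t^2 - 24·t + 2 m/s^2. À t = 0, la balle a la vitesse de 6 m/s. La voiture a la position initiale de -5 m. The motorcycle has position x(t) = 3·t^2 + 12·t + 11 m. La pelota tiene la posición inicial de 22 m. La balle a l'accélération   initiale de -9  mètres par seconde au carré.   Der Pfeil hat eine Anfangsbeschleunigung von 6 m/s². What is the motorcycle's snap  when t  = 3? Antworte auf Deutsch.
Ausgehend von der Position x(t) = 3·t^2 + 12·t + 11, nehmen wir 4 Ableitungen. Durch Ableiten von der Position erhalten wir die Geschwindigkeit: v(t) = 6·t + 12. Mit d/dt von v(t) finden wir a(t) = 6. Durch Ableiten von der Beschleunigung erhalten wir den Ruck: j(t) = 0. Durch Ableiten von dem Ruck erhalten wir den Snap: s(t) = 0. Aus der Gleichung für den Snap s(t) = 0, setzen wir t = 3 ein und erhalten s = 0.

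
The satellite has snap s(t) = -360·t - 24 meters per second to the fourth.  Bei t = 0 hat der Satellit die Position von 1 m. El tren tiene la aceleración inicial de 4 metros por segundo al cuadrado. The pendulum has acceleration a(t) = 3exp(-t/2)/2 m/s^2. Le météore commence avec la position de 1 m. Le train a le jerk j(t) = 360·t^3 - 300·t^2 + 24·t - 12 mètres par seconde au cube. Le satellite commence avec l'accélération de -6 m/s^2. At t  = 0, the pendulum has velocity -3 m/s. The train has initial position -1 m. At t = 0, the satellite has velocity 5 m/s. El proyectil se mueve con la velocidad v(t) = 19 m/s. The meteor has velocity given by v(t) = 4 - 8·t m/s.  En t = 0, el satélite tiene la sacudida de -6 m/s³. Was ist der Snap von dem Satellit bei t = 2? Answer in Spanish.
Tenemos el snap s(t) = -360·t - 24. Sustituyendo t = 2: s(2) = -744.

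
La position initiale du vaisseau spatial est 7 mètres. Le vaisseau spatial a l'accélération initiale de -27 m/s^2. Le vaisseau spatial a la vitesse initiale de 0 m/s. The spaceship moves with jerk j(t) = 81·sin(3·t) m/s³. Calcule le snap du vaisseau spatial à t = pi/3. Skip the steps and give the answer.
s(pi/3) = -243.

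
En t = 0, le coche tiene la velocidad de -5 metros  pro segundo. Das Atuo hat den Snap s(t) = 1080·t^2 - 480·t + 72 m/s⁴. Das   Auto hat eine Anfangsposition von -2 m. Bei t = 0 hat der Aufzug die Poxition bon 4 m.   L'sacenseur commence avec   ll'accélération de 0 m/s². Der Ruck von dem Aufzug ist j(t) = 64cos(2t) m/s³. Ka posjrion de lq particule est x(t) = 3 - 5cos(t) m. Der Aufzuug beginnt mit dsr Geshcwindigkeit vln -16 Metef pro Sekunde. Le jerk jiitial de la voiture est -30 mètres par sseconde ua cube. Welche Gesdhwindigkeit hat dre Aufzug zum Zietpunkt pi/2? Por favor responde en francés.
Pour résoudre ceci, nous devons prendre 2 primitives de notre équation du jerk j(t) = 64·cos(2·t). En prenant ∫j(t)dt et en appliquant a(0) = 0, nous trouvons a(t) = 32·sin(2·t). La primitive de l'accélération, avec v(0) = -16, donne la vitesse: v(t) = -16·cos(2·t). De l'équation de la vitesse v(t) = -16·cos(2·t), nous substituons t = pi/2 pour obtenir v = 16.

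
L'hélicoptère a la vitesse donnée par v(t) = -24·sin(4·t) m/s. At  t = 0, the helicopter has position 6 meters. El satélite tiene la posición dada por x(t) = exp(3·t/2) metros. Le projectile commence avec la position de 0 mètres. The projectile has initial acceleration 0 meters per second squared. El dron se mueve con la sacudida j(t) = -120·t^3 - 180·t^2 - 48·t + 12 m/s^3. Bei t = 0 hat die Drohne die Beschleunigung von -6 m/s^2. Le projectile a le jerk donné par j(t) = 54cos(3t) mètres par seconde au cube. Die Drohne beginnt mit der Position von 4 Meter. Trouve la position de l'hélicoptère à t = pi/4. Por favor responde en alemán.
Wir müssen unsere Gleichung für die Geschwindigkeit v(t) = -24·sin(4·t) 1-mal integrieren. Das Integral von der Geschwindigkeit ist die Position. Mit x(0) = 6 erhalten wir x(t) = 6·cos(4·t). Wir haben die Position x(t) = 6·cos(4·t). Durch Einsetzen von t = pi/4: x(pi/4) = -6.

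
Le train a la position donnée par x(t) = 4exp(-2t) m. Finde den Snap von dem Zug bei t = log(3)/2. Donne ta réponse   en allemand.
Ausgehend von der Position x(t) = 4·exp(-2·t), nehmen wir 4 Ableitungen. Durch Ableiten von der Position erhalten wir die Geschwindigkeit: v(t) = -8·exp(-2·t). Mit d/dt von v(t) finden wir a(t) = 16·exp(-2·t). Die Ableitung von der Beschleunigung ergibt den Ruck: j(t) = -32·exp(-2·t). Durch Ableiten von dem Ruck erhalten wir den Snap: s(t) = 64·exp(-2·t). Mit s(t) = 64·exp(-2·t) und Einsetzen von t = log(3)/2, finden wir s = 64/3.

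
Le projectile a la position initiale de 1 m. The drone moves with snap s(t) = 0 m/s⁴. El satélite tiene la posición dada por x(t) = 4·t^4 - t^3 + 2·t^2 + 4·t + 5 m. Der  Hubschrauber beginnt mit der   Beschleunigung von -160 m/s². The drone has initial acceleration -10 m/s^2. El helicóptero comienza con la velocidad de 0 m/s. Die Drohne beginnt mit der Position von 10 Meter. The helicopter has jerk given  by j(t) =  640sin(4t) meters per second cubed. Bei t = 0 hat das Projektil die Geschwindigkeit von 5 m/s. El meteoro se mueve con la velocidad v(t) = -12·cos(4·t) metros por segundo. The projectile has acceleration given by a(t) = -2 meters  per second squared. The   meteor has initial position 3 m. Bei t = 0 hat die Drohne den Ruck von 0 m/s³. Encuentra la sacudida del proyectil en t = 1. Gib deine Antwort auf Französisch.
Nous devons dériver notre équation de l'accélération a(t) = -2 1 fois. En prenant d/dt de a(t), nous trouvons j(t) = 0. Nous avons le jerk j(t) = 0. En substituant t = 1: j(1) = 0.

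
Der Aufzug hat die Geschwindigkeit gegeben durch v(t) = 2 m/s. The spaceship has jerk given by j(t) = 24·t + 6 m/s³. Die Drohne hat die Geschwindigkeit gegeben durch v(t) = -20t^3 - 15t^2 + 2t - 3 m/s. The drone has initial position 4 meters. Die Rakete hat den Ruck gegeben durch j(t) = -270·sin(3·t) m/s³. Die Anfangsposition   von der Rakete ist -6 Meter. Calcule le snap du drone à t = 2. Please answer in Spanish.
Para resolver esto, necesitamos tomar 3 derivadas de nuestra ecuación de la velocidad v(t) = -20·t^3 - 15·t^2 + 2·t - 3. Derivando la velocidad, obtenemos la aceleración: a(t) = -60·t^2 - 30·t + 2. La derivada de la aceleración da la sacudida: j(t) = -120·t - 30. Derivando la sacudida, obtenemos el snap: s(t) = -120. Tenemos el snap s(t) = -120. Sustituyendo t = 2: s(2) = -120.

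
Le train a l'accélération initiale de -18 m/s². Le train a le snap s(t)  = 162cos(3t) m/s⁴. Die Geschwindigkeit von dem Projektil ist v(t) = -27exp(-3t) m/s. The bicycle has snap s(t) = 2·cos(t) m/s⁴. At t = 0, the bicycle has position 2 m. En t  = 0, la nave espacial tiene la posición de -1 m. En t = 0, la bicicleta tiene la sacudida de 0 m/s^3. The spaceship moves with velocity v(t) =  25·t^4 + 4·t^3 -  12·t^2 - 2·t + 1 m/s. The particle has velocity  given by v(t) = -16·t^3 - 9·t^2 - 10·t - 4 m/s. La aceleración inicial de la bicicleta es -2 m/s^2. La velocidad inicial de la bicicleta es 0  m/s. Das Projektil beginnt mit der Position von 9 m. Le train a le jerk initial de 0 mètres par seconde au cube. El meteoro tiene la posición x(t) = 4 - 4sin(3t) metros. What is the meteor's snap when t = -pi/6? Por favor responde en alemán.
Um dies zu lösen, müssen wir 4 Ableitungen unserer Gleichung für die Position x(t) = 4 - 4·sin(3·t) nehmen. Die Ableitung von der Position ergibt die Geschwindigkeit: v(t) = -12·cos(3·t). Die Ableitung von der Geschwindigkeit ergibt die Beschleunigung: a(t) = 36·sin(3·t). Durch Ableiten von der Beschleunigung erhalten wir den Ruck: j(t) = 108·cos(3·t). Mit d/dt von j(t) finden wir s(t) = -324·sin(3·t). Aus der Gleichung für den Snap s(t) = -324·sin(3·t), setzen wir t = -pi/6 ein und erhalten s = 324.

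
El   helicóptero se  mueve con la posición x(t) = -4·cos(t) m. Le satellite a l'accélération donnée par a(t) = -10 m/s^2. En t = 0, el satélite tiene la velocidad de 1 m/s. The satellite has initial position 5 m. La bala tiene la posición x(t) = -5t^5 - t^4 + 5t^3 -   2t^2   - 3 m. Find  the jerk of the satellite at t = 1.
We must differentiate our acceleration equation a(t) = -10 1 time. Taking d/dt of a(t), we find j(t) = 0. We have jerk j(t) = 0. Substituting t = 1: j(1) = 0.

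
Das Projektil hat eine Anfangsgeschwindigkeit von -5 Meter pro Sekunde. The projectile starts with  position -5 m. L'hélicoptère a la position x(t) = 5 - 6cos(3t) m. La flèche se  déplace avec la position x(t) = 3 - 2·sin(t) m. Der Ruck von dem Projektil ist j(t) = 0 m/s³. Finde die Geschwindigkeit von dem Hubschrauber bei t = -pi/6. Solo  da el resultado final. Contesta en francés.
La réponse est -18.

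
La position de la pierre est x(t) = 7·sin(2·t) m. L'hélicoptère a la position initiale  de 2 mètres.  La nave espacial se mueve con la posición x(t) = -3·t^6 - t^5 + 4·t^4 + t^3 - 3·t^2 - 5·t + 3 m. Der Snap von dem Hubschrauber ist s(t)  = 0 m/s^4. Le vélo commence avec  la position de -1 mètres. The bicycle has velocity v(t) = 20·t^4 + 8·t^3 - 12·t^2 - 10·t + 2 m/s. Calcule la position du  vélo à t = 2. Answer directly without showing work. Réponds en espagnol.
La respuesta es 111.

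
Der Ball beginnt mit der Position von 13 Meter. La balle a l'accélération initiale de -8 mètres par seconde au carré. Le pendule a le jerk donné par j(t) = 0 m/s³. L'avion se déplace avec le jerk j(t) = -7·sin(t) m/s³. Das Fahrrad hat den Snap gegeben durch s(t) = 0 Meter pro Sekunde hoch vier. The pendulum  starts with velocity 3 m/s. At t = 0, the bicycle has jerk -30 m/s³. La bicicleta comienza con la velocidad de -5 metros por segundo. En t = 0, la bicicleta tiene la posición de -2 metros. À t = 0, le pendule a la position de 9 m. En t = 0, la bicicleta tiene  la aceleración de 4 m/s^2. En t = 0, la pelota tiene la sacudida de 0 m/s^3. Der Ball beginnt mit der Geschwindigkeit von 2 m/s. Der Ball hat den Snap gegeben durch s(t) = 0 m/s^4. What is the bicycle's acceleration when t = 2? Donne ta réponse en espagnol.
Partiendo del snap s(t) = 0, tomamos 2 integrales. Integrando el snap y usando la condición inicial j(0) = -30, obtenemos j(t) = -30. Integrando la sacudida y usando la condición inicial a(0) = 4, obtenemos a(t) = 4 - 30·t. Tenemos la aceleración a(t) = 4 - 30·t. Sustituyendo t = 2: a(2) = -56.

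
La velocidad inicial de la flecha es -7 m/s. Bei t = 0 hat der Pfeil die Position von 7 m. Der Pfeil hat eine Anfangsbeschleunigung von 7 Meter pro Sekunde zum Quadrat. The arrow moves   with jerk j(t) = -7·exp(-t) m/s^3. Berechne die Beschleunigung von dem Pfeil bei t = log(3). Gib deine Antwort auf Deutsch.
Um dies zu lösen, müssen wir 1 Integral unserer Gleichung für den Ruck j(t) = -7·exp(-t) finden. Die Stammfunktion von dem Ruck ist die Beschleunigung. Mit a(0) = 7 erhalten wir a(t) = 7·exp(-t). Aus der Gleichung für die Beschleunigung a(t) = 7·exp(-t), setzen wir t = log(3) ein und erhalten a = 7/3.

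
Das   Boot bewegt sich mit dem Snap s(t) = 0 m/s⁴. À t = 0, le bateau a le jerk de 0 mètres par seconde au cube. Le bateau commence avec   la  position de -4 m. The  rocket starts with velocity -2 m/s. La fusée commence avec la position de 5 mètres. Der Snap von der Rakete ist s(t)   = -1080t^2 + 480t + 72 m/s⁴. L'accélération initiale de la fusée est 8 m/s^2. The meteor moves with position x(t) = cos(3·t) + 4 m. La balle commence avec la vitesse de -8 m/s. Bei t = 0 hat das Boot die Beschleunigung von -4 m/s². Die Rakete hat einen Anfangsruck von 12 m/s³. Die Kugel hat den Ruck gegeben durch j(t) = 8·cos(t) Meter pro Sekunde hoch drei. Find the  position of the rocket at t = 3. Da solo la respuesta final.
The position at t = 3 is x = -883.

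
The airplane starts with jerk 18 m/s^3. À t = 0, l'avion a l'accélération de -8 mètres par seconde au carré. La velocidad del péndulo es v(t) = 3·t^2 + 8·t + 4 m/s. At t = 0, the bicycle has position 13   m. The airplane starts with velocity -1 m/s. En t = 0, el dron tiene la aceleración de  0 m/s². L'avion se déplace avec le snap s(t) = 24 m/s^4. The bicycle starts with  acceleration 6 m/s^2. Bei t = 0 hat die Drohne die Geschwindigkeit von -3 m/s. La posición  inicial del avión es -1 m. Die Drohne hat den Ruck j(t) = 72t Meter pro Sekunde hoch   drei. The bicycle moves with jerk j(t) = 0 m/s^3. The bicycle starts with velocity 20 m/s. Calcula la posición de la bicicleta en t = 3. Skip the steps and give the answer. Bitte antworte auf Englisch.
At t = 3, x = 100.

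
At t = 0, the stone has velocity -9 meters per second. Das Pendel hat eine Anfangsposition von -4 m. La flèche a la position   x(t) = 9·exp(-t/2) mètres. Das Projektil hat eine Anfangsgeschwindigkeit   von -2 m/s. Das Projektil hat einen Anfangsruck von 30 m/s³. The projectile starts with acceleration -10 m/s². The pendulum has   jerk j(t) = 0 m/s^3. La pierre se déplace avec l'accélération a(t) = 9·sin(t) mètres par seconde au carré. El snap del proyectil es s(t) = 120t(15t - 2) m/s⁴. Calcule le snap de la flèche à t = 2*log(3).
Nous devons dériver notre équation de la position x(t) = 9·exp(-t/2) 4 fois. En prenant d/dt de x(t), nous trouvons v(t) = -9·exp(-t/2)/2. En prenant d/dt de v(t), nous trouvons a(t) = 9·exp(-t/2)/4. La dérivée de l'accélération donne le jerk: j(t) = -9·exp(-t/2)/8. La dérivée du jerk donne le snap: s(t) = 9·exp(-t/2)/16. De l'équation du snap s(t) = 9·exp(-t/2)/16, nous substituons t = 2*log(3) pour obtenir s = 3/16.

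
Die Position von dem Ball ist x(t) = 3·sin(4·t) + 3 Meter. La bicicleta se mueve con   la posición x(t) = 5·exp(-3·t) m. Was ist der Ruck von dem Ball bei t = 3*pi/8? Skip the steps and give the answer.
Der Ruck bei t = 3*pi/8 ist j = 0.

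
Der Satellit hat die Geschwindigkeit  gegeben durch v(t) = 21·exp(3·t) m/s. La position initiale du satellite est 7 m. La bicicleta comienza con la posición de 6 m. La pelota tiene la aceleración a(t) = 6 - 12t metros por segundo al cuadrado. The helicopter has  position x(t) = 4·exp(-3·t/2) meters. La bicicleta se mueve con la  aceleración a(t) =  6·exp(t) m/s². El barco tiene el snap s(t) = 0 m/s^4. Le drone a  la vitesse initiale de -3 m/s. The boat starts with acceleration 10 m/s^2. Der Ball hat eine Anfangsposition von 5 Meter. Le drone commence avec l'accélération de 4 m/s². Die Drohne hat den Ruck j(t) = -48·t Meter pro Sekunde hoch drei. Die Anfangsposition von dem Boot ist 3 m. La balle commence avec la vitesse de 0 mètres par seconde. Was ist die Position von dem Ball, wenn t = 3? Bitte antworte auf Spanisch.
Partiendo de la aceleración a(t) = 6 - 12·t, tomamos 2 antiderivadas. La integral de la aceleración es la velocidad. Usando v(0) = 0, obtenemos v(t) = 6·t·(1 - t). Tomando ∫v(t)dt y aplicando x(0) = 5, encontramos x(t) = -2·t^3 + 3·t^2 + 5. De la ecuación de la posición x(t) = -2·t^3 + 3·t^2 + 5, sustituimos t = 3 para obtener x = -22.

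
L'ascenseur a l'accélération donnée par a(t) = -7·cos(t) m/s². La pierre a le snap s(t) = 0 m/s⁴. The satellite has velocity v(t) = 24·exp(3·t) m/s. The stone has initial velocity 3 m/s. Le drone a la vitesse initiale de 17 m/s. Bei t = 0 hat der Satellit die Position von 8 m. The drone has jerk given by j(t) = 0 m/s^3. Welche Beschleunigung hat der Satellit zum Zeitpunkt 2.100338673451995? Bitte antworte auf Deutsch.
Ausgehend von der Geschwindigkeit v(t) = 24·exp(3·t), nehmen wir 1 Ableitung. Durch Ableiten von der Geschwindigkeit erhalten wir die Beschleunigung: a(t) = 72·exp(3·t). Aus der Gleichung für die Beschleunigung a(t) = 72·exp(3·t), setzen wir t = 2.100338673451995 ein und erhalten a = 39249.0350961989.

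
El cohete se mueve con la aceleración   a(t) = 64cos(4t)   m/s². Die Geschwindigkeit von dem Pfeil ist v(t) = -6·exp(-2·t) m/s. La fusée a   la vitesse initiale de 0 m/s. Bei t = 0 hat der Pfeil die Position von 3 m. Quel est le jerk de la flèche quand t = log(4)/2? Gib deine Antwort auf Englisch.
To solve this, we need to take 2 derivatives of our velocity equation v(t) = -6·exp(-2·t). Differentiating velocity, we get acceleration: a(t) = 12·exp(-2·t). The derivative of acceleration gives jerk: j(t) = -24·exp(-2·t). We have jerk j(t) = -24·exp(-2·t). Substituting t = log(4)/2: j(log(4)/2) = -6.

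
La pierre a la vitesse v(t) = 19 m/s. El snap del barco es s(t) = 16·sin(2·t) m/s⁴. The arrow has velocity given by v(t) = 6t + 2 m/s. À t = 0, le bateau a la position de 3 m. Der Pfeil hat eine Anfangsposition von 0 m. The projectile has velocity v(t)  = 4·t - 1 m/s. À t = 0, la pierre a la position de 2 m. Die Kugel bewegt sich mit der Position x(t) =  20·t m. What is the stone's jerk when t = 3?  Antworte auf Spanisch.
Debemos derivar nuestra ecuación de la velocidad v(t) = 19 2 veces. Derivando la velocidad, obtenemos la aceleración: a(t) = 0. La derivada de la aceleración da la sacudida: j(t) = 0. Usando j(t) = 0 y sustituyendo t = 3, encontramos j = 0.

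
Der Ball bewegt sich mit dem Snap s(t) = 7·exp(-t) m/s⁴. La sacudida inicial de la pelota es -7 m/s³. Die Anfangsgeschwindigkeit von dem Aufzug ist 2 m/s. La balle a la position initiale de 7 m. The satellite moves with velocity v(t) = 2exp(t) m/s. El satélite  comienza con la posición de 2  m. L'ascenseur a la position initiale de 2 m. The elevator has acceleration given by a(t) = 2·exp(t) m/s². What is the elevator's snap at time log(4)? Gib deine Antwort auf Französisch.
En partant de l'accélération a(t) = 2·exp(t), nous prenons 2 dérivées. En prenant d/dt de a(t), nous trouvons j(t) = 2·exp(t). En dérivant le jerk, nous obtenons le snap: s(t) = 2·exp(t). En utilisant s(t) = 2·exp(t) et en substituant t = log(4), nous trouvons s = 8.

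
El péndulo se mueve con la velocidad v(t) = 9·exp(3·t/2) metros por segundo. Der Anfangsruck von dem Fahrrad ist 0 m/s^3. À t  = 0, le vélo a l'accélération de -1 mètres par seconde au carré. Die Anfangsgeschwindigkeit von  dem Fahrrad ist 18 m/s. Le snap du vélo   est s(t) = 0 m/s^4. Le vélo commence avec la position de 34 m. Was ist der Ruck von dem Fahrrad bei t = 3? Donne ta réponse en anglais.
We need to integrate our snap equation s(t) = 0 1 time. Taking ∫s(t)dt and applying j(0) = 0, we find j(t) = 0. From the given jerk equation j(t) = 0, we substitute t = 3 to get j = 0.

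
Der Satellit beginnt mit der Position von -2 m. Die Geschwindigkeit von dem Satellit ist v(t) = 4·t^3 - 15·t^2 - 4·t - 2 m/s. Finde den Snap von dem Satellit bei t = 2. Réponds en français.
Pour résoudre ceci, nous devons prendre 3 dérivées de notre équation de la vitesse v(t) = 4·t^3 - 15·t^2 - 4·t - 2. En dérivant la vitesse, nous obtenons l'accélération: a(t) = 12·t^2 - 30·t - 4. En dérivant l'accélération, nous obtenons le jerk: j(t) = 24·t - 30. En prenant d/dt de j(t), nous trouvons s(t) = 24. De l'équation du snap s(t) = 24, nous substituons t = 2 pour obtenir s = 24.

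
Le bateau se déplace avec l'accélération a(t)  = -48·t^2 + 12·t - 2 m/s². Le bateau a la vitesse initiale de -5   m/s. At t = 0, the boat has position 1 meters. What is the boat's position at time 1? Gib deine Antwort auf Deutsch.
Ausgehend von der Beschleunigung a(t) = -48·t^2 + 12·t - 2, nehmen wir 2 Stammfunktionen. Die Stammfunktion von der Beschleunigung ist die Geschwindigkeit. Mit v(0) = -5 erhalten wir v(t) = -16·t^3 + 6·t^2 - 2·t - 5. Durch Integration von der Geschwindigkeit und Verwendung der Anfangsbedingung x(0) = 1, erhalten wir x(t) = -4·t^4 + 2·t^3 - t^2 - 5·t + 1. Aus der Gleichung für die Position x(t) = -4·t^4 + 2·t^3 - t^2 - 5·t + 1, setzen wir t = 1 ein und erhalten x = -7.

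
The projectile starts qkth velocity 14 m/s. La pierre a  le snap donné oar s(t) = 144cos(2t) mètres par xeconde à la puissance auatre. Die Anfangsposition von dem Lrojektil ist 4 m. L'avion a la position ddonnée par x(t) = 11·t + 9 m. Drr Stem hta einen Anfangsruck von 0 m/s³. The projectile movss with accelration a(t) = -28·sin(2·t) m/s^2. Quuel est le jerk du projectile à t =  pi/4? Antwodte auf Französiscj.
En partant de l'accélération a(t) = -28·sin(2·t), nous prenons 1 dérivée. La dérivée de l'accélération donne le jerk: j(t) = -56·cos(2·t). De l'équation du jerk j(t) = -56·cos(2·t), nous substituons t = pi/4 pour obtenir j = 0.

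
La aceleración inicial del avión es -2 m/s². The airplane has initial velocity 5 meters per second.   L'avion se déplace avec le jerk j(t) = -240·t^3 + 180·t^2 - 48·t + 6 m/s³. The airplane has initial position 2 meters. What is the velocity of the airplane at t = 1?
To solve this, we need to take 2 antiderivatives of our jerk equation j(t) = -240·t^3 + 180·t^2 - 48·t + 6. Finding the antiderivative of j(t) and using a(0) = -2: a(t) = -60·t^4 + 60·t^3 - 24·t^2 + 6·t - 2. Integrating acceleration and using the initial condition v(0) = 5, we get v(t) = -12·t^5 + 15·t^4 - 8·t^3 + 3·t^2 - 2·t + 5. We have velocity v(t) = -12·t^5 + 15·t^4 - 8·t^3 + 3·t^2 - 2·t + 5. Substituting t = 1: v(1) = 1.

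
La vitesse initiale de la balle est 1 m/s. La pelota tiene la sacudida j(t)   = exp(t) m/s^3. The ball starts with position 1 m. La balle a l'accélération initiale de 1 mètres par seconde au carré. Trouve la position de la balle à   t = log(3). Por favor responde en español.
Para resolver esto, necesitamos tomar 3 integrales de nuestra ecuación de la sacudida j(t) = exp(t). La integral de la sacudida es la aceleración. Usando a(0) = 1, obtenemos a(t) = exp(t). La antiderivada de la aceleración es la velocidad. Usando v(0) = 1, obtenemos v(t) = exp(t). La antiderivada de la velocidad, con x(0) = 1, da la posición: x(t) = exp(t). Tenemos la posición x(t) = exp(t). Sustituyendo t = log(3): x(log(3)) = 3.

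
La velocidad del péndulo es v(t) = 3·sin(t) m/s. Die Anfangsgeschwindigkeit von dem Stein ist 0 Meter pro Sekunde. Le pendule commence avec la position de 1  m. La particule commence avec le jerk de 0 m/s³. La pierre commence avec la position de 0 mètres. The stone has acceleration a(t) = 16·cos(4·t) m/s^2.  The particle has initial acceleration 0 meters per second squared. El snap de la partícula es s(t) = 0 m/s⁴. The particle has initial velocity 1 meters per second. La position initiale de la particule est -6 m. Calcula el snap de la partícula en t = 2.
Tenemos el snap s(t) = 0. Sustituyendo t = 2: s(2) = 0.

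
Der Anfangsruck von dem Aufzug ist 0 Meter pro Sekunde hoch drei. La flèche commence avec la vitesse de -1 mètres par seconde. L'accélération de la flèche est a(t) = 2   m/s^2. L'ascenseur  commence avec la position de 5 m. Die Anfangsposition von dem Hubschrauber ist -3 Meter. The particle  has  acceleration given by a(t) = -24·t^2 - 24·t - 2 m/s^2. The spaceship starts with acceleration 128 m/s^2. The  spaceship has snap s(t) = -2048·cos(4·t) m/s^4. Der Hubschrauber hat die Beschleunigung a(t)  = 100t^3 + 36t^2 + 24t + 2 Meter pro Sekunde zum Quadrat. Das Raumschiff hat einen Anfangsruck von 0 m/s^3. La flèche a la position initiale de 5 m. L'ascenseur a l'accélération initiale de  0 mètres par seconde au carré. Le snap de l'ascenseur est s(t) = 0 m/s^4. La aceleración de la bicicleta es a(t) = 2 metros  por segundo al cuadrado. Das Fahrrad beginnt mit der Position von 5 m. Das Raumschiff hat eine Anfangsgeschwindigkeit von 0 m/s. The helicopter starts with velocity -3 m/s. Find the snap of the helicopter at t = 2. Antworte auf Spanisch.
Para resolver esto, necesitamos tomar 2 derivadas de nuestra ecuación de la aceleración a(t) = 100·t^3 + 36·t^2 + 24·t + 2. Derivando la aceleración, obtenemos la sacudida: j(t) = 300·t^2 + 72·t + 24. Tomando d/dt de j(t), encontramos s(t) = 600·t + 72. Tenemos el snap s(t) = 600·t + 72. Sustituyendo t = 2: s(2) = 1272.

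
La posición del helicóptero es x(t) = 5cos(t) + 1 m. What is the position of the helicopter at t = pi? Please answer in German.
Wir haben die Position x(t) = 5·cos(t) + 1. Durch Einsetzen von t = pi: x(pi) = -4.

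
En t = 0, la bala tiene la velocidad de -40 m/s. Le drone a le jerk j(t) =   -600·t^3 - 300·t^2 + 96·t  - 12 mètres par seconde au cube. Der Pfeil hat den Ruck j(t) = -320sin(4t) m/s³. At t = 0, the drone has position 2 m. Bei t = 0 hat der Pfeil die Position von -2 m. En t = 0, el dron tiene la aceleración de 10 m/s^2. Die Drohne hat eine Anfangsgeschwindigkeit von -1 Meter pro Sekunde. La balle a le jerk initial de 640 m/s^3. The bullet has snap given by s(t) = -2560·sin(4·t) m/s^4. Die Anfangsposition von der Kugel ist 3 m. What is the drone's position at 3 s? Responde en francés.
Pour résoudre ceci, nous devons prendre 3 intégrales de notre équation du jerk j(t) = -600·t^3 - 300·t^2 + 96·t - 12. La primitive du jerk est l'accélération. En utilisant a(0) = 10, nous obtenons a(t) = -150·t^4 - 100·t^3 + 48·t^2 - 12·t + 10. En prenant ∫a(t)dt et en appliquant v(0) = -1, nous trouvons v(t) = -30·t^5 - 25·t^4 + 16·t^3 - 6·t^2 + 10·t - 1. En intégrant la vitesse et en utilisant la condition initiale x(0) = 2, nous obtenons x(t) = -5·t^6 - 5·t^5 + 4·t^4 - 2·t^3 + 5·t^2 - t + 2. En utilisant x(t) = -5·t^6 - 5·t^5 + 4·t^4 - 2·t^3 + 5·t^2 - t + 2 et en substituant t = 3, nous trouvons x = -4546.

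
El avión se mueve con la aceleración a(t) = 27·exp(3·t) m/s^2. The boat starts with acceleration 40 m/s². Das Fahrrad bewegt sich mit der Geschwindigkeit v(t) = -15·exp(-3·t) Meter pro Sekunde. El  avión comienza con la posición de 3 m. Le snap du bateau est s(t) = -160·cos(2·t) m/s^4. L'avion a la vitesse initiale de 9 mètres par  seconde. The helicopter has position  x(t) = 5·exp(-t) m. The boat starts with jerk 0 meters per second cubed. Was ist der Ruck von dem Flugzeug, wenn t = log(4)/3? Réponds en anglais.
Starting from acceleration a(t) = 27·exp(3·t), we take 1 derivative. Differentiating acceleration, we get jerk: j(t) = 81·exp(3·t). Using j(t) = 81·exp(3·t) and substituting t = log(4)/3, we find j = 324.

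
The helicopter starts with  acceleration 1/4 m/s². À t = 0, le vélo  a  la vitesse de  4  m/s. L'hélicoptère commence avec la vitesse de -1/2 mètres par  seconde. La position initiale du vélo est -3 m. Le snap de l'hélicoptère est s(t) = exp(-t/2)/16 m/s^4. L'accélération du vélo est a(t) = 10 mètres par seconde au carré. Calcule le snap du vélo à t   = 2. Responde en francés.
En partant de l'accélération a(t) = 10, nous prenons 2 dérivées. En prenant d/dt de a(t), nous trouvons j(t) = 0. En prenant d/dt de j(t), nous trouvons s(t) = 0. De l'équation du snap s(t) = 0, nous substituons t = 2 pour obtenir s = 0.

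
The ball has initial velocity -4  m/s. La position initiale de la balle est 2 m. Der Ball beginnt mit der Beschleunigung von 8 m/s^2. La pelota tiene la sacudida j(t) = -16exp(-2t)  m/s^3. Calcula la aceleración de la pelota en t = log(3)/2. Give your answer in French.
En partant du jerk j(t) = -16·exp(-2·t), nous prenons 1 primitive. L'intégrale du jerk, avec a(0) = 8, donne l'accélération: a(t) = 8·exp(-2·t). Nous avons l'accélération a(t) = 8·exp(-2·t). En substituant t = log(3)/2: a(log(3)/2) = 8/3.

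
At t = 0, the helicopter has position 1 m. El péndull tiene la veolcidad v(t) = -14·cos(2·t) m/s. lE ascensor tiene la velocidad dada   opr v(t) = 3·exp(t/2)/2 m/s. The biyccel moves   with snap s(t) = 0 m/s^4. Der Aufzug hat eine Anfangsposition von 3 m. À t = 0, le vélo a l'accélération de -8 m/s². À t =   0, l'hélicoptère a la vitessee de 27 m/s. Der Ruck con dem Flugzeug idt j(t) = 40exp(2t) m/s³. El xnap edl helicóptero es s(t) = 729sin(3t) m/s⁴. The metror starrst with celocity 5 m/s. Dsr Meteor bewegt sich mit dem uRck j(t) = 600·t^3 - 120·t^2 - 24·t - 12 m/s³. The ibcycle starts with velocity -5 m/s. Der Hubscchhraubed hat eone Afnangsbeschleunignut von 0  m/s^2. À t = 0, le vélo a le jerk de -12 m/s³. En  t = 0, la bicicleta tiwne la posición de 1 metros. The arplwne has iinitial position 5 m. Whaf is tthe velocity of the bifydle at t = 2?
We need to integrate our snap equation s(t) = 0 3 times. Finding the antiderivative of s(t) and using j(0) = -12: j(t) = -12. Integrating jerk and using the initial condition a(0) = -8, we get a(t) = -12·t - 8. The antiderivative of acceleration is velocity. Using v(0) = -5, we get v(t) = -6·t^2 - 8·t - 5. From the given velocity equation v(t) = -6·t^2 - 8·t - 5, we substitute t = 2 to get v = -45.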